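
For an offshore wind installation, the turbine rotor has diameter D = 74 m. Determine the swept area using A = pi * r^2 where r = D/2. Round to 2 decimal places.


Compute the rotor radius:
  r = D / 2 = 74 / 2 = 37.0 m
Calculate swept area:
  A = pi * r^2 = pi * 37.0^2
  A = 4300.84 m^2

4300.84


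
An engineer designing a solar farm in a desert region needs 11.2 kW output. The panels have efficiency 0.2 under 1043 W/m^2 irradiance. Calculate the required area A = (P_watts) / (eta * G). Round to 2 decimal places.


Convert target power to watts: P = 11.2 * 1000 = 11200.0 W
Compute denominator: eta * G = 0.2 * 1043 = 208.6
Required area A = P / (eta * G) = 11200.0 / 208.6
A = 53.69 m^2

53.69


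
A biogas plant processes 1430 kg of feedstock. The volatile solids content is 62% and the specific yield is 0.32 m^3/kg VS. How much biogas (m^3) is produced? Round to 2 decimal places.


Compute volatile solids:
  VS = mass * VS_fraction = 1430 * 0.62 = 886.6 kg
Calculate biogas volume:
  Biogas = VS * specific_yield = 886.6 * 0.32
  Biogas = 283.71 m^3

283.71


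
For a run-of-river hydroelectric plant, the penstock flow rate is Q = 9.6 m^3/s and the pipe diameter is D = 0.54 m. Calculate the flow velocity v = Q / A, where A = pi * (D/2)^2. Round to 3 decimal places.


Compute pipe cross-sectional area:
  A = pi * (D/2)^2 = pi * (0.54/2)^2 = 0.229 m^2
Calculate velocity:
  v = Q / A = 9.6 / 0.229
  v = 41.917 m/s

41.917


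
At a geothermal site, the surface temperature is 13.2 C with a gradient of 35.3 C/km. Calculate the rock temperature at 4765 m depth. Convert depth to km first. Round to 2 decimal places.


Convert depth to km: 4765 / 1000 = 4.765 km
Temperature increase = gradient * depth_km = 35.3 * 4.765 = 168.2 C
Temperature at depth = T_surface + delta_T = 13.2 + 168.2
T = 181.40 C

181.40


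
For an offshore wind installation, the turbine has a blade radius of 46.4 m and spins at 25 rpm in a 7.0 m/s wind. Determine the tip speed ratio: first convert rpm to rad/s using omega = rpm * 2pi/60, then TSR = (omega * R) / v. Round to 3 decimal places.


Convert rotational speed to rad/s:
  omega = 25 * 2 * pi / 60 = 2.618 rad/s
Compute tip speed:
  v_tip = omega * R = 2.618 * 46.4 = 121.475 m/s
Tip speed ratio:
  TSR = v_tip / v_wind = 121.475 / 7.0 = 17.354

17.354


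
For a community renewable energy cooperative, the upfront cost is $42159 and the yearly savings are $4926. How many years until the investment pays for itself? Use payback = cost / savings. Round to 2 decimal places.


Simple payback period = initial cost / annual savings
Payback = 42159 / 4926
Payback = 8.56 years

8.56


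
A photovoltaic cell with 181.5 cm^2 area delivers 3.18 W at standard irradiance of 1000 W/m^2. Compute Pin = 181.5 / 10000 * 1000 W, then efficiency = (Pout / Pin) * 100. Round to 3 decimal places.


First compute the input power:
  Pin = area_cm2 / 10000 * G = 181.5 / 10000 * 1000 = 18.15 W
Then compute efficiency:
  Efficiency = (Pout / Pin) * 100 = (3.18 / 18.15) * 100
  Efficiency = 17.521%

17.521


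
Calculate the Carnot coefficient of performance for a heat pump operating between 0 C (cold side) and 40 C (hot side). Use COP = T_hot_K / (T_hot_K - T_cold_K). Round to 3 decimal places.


Convert to Kelvin:
  T_hot = 40 + 273.15 = 313.15 K
  T_cold = 0 + 273.15 = 273.15 K
Apply Carnot COP formula:
  COP = T_hot_K / (T_hot_K - T_cold_K) = 313.15 / 40.0
  COP = 7.829

7.829


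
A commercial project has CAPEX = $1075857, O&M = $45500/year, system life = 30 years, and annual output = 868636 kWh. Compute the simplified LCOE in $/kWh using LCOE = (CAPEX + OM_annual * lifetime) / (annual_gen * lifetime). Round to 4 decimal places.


Total cost = CAPEX + OM * lifetime = 1075857 + 45500 * 30 = 1075857 + 1365000 = 2440857
Total generation = annual * lifetime = 868636 * 30 = 26059080 kWh
LCOE = 2440857 / 26059080
LCOE = 0.0937 $/kWh

0.0937


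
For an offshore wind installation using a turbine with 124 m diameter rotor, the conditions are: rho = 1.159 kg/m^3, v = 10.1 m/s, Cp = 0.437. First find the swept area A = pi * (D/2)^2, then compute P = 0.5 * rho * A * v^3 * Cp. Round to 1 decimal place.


Step 1 -- Compute swept area:
  A = pi * (D/2)^2 = pi * (124/2)^2 = 12076.28 m^2
Step 2 -- Apply wind power equation:
  P = 0.5 * rho * A * v^3 * Cp
  v^3 = 10.1^3 = 1030.301
  P = 0.5 * 1.159 * 12076.28 * 1030.301 * 0.437
  P = 3150882.8 W

3150882.8


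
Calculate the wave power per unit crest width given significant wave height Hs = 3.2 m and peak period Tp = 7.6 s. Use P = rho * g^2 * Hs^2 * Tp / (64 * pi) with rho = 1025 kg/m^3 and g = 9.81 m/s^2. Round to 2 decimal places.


Apply wave power formula:
  g^2 = 9.81^2 = 96.2361
  Hs^2 = 3.2^2 = 10.24
  Numerator = rho * g^2 * Hs^2 * Tp = 1025 * 96.2361 * 10.24 * 7.6 = 7676715.2
  Denominator = 64 * pi = 201.0619
  P = 7676715.2 / 201.0619 = 38180.85 W/m

38180.85


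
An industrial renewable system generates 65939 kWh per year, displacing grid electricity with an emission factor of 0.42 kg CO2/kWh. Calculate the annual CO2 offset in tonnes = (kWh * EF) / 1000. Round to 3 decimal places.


CO2 offset in kg = generation * emission_factor
CO2 offset = 65939 * 0.42 = 27694.38 kg
Convert to tonnes:
  CO2 offset = 27694.38 / 1000 = 27.694 tonnes

27.694


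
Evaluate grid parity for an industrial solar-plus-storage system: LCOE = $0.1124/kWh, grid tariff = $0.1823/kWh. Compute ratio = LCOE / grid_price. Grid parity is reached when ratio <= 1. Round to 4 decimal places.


Compare LCOE to grid price:
  LCOE = $0.1124/kWh, Grid price = $0.1823/kWh
  Ratio = LCOE / grid_price = 0.1124 / 0.1823 = 0.6166
  Grid parity achieved (ratio <= 1)? yes

0.6166


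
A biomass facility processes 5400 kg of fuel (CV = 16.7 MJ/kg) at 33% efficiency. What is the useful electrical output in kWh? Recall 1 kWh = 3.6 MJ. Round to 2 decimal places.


Total energy = mass * CV = 5400 * 16.7 = 90180.0 MJ
Useful energy = total * eta = 90180.0 * 0.33 = 29759.4 MJ
Convert to kWh: 29759.4 / 3.6
Useful energy = 8266.50 kWh

8266.50


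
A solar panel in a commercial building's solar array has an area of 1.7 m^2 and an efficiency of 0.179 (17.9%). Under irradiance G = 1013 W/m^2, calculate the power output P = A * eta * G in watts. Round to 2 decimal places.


Use the solar power formula P = A * eta * G.
Given: A = 1.7 m^2, eta = 0.179, G = 1013 W/m^2
P = 1.7 * 0.179 * 1013
P = 308.26 W

308.26


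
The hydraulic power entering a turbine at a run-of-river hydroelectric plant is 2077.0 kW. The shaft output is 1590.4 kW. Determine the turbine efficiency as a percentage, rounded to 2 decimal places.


Turbine efficiency = (output power / input power) * 100
eta = (1590.4 / 2077.0) * 100
eta = 76.57%

76.57


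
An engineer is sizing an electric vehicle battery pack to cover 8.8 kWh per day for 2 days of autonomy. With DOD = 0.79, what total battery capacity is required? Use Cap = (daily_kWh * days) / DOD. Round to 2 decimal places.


Total energy needed = daily * days = 8.8 * 2 = 17.6 kWh
Account for depth of discharge:
  Cap = total_energy / DOD = 17.6 / 0.79
  Cap = 22.28 kWh

22.28


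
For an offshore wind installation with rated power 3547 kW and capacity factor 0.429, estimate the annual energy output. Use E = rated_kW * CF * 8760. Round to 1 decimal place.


Annual energy = rated_kW * capacity_factor * hours_per_year
Given: P_rated = 3547 kW, CF = 0.429, hours = 8760
E = 3547 * 0.429 * 8760
E = 13329767.9 kWh

13329767.9


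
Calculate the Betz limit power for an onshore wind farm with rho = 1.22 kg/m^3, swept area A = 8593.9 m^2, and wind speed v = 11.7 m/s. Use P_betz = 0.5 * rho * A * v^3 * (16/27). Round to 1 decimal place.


The Betz coefficient Cp_max = 16/27 = 0.5926
v^3 = 11.7^3 = 1601.613
P_betz = 0.5 * rho * A * v^3 * Cp_max
P_betz = 0.5 * 1.22 * 8593.9 * 1601.613 * 0.5926
P_betz = 4975468.0 W

4975468.0


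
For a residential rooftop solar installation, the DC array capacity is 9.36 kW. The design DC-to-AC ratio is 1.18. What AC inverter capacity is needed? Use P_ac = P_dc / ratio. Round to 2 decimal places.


The inverter AC capacity is determined by the DC/AC ratio.
Given: P_dc = 9.36 kW, DC/AC ratio = 1.18
P_ac = P_dc / ratio = 9.36 / 1.18
P_ac = 7.93 kW

7.93


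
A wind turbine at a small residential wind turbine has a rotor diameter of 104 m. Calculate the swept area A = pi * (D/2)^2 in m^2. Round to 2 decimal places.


Compute the rotor radius:
  r = D / 2 = 104 / 2 = 52.0 m
Calculate swept area:
  A = pi * r^2 = pi * 52.0^2
  A = 8494.87 m^2

8494.87


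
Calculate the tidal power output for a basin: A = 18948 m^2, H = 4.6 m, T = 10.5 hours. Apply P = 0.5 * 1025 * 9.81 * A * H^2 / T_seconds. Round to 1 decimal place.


Convert period to seconds: T = 10.5 * 3600 = 37800.0 s
H^2 = 4.6^2 = 21.16
P = 0.5 * rho * g * A * H^2 / T
P = 0.5 * 1025 * 9.81 * 18948 * 21.16 / 37800.0
P = 53327.4 W

53327.4


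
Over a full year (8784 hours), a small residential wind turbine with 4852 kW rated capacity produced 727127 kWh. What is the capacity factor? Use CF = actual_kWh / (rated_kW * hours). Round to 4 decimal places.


Capacity factor = actual output / maximum possible output
Maximum possible = rated * hours = 4852 * 8784 = 42619968 kWh
CF = 727127 / 42619968
CF = 0.0171

0.0171


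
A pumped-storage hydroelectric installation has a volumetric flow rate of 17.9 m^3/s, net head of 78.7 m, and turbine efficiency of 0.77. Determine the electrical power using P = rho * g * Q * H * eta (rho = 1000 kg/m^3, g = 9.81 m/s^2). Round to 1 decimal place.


Apply the hydropower formula P = rho * g * Q * H * eta
rho * g = 1000 * 9.81 = 9810.0
P = 9810.0 * 17.9 * 78.7 * 0.77
P = 10641123.8 W

10641123.8


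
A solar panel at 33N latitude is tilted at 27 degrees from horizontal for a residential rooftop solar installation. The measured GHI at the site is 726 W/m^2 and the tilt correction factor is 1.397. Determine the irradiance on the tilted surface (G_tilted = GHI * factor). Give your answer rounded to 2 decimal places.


Identify the given values:
  GHI = 726 W/m^2, tilt correction factor = 1.397
Apply the formula G_tilted = GHI * factor:
  G_tilted = 726 * 1.397
  G_tilted = 1014.22 W/m^2

1014.22


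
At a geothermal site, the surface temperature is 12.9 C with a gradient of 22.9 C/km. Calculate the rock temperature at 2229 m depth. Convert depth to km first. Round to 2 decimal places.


Convert depth to km: 2229 / 1000 = 2.229 km
Temperature increase = gradient * depth_km = 22.9 * 2.229 = 51.04 C
Temperature at depth = T_surface + delta_T = 12.9 + 51.04
T = 63.94 C

63.94


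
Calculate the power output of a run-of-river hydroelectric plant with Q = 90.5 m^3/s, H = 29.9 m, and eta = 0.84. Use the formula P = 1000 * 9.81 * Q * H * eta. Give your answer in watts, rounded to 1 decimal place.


Apply the hydropower formula P = rho * g * Q * H * eta
rho * g = 1000 * 9.81 = 9810.0
P = 9810.0 * 90.5 * 29.9 * 0.84
P = 22298110.4 W

22298110.4


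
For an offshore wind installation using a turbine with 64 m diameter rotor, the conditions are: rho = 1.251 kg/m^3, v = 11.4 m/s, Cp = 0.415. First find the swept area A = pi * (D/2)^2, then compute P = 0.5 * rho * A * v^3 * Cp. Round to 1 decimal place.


Step 1 -- Compute swept area:
  A = pi * (D/2)^2 = pi * (64/2)^2 = 3216.99 m^2
Step 2 -- Apply wind power equation:
  P = 0.5 * rho * A * v^3 * Cp
  v^3 = 11.4^3 = 1481.544
  P = 0.5 * 1.251 * 3216.99 * 1481.544 * 0.415
  P = 1237199.7 W

1237199.7


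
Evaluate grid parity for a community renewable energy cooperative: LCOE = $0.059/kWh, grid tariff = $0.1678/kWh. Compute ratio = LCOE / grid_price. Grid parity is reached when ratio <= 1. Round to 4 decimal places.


Compare LCOE to grid price:
  LCOE = $0.059/kWh, Grid price = $0.1678/kWh
  Ratio = LCOE / grid_price = 0.059 / 0.1678 = 0.3516
  Grid parity achieved (ratio <= 1)? yes

0.3516


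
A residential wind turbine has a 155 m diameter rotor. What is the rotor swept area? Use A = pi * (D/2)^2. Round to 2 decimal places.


Compute the rotor radius:
  r = D / 2 = 155 / 2 = 77.5 m
Calculate swept area:
  A = pi * r^2 = pi * 77.5^2
  A = 18869.19 m^2

18869.19


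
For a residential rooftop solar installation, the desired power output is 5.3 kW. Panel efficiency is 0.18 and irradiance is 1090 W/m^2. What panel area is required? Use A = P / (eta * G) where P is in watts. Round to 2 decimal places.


Convert target power to watts: P = 5.3 * 1000 = 5300.0 W
Compute denominator: eta * G = 0.18 * 1090 = 196.2
Required area A = P / (eta * G) = 5300.0 / 196.2
A = 27.01 m^2

27.01


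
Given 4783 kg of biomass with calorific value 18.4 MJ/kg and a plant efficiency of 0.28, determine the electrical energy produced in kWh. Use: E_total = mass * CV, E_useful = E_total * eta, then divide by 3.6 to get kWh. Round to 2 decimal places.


Total energy = mass * CV = 4783 * 18.4 = 88007.2 MJ
Useful energy = total * eta = 88007.2 * 0.28 = 24642.02 MJ
Convert to kWh: 24642.02 / 3.6
Useful energy = 6845.00 kWh

6845.00


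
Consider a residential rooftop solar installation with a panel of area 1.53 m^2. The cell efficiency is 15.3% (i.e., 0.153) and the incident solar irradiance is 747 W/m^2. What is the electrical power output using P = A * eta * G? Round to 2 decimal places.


Use the solar power formula P = A * eta * G.
Given: A = 1.53 m^2, eta = 0.153, G = 747 W/m^2
P = 1.53 * 0.153 * 747
P = 174.87 W

174.87


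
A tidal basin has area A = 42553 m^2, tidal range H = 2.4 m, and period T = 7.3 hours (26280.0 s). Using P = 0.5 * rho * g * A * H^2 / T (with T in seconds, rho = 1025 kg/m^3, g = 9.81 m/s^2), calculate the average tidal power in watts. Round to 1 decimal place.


Convert period to seconds: T = 7.3 * 3600 = 26280.0 s
H^2 = 2.4^2 = 5.76
P = 0.5 * rho * g * A * H^2 / T
P = 0.5 * 1025 * 9.81 * 42553 * 5.76 / 26280.0
P = 46891.1 W

46891.1


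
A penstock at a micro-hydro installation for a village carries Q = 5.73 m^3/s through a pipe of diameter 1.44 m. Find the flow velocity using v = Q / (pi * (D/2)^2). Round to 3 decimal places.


Compute pipe cross-sectional area:
  A = pi * (D/2)^2 = pi * (1.44/2)^2 = 1.6286 m^2
Calculate velocity:
  v = Q / A = 5.73 / 1.6286
  v = 3.518 m/s

3.518


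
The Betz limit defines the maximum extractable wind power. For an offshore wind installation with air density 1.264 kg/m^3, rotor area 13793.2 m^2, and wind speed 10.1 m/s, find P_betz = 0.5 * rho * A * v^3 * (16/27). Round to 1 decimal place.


The Betz coefficient Cp_max = 16/27 = 0.5926
v^3 = 10.1^3 = 1030.301
P_betz = 0.5 * rho * A * v^3 * Cp_max
P_betz = 0.5 * 1.264 * 13793.2 * 1030.301 * 0.5926
P_betz = 5322338.0 W

5322338.0


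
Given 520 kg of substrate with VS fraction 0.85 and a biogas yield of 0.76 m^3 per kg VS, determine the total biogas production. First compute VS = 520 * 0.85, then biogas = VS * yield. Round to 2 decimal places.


Compute volatile solids:
  VS = mass * VS_fraction = 520 * 0.85 = 442.0 kg
Calculate biogas volume:
  Biogas = VS * specific_yield = 442.0 * 0.76
  Biogas = 335.92 m^3

335.92


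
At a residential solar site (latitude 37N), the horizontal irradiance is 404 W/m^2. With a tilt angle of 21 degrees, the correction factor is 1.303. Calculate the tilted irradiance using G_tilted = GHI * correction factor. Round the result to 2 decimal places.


Identify the given values:
  GHI = 404 W/m^2, tilt correction factor = 1.303
Apply the formula G_tilted = GHI * factor:
  G_tilted = 404 * 1.303
  G_tilted = 526.41 W/m^2

526.41


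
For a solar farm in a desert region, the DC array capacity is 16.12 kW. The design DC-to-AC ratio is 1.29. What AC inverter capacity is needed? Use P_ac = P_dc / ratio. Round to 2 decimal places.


The inverter AC capacity is determined by the DC/AC ratio.
Given: P_dc = 16.12 kW, DC/AC ratio = 1.29
P_ac = P_dc / ratio = 16.12 / 1.29
P_ac = 12.50 kW

12.50


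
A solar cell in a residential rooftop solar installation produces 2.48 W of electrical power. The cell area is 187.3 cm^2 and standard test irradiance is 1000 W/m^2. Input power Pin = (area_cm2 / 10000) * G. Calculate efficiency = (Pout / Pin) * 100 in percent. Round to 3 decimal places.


First compute the input power:
  Pin = area_cm2 / 10000 * G = 187.3 / 10000 * 1000 = 18.73 W
Then compute efficiency:
  Efficiency = (Pout / Pin) * 100 = (2.48 / 18.73) * 100
  Efficiency = 13.241%

13.241


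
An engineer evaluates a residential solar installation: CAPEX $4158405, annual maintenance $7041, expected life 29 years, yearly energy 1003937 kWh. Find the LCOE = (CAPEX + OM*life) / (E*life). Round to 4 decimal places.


Total cost = CAPEX + OM * lifetime = 4158405 + 7041 * 29 = 4158405 + 204189 = 4362594
Total generation = annual * lifetime = 1003937 * 29 = 29114173 kWh
LCOE = 4362594 / 29114173
LCOE = 0.1498 $/kWh

0.1498


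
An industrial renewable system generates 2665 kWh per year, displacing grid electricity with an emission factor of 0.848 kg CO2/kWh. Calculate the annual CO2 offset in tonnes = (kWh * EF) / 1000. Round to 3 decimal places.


CO2 offset in kg = generation * emission_factor
CO2 offset = 2665 * 0.848 = 2259.92 kg
Convert to tonnes:
  CO2 offset = 2259.92 / 1000 = 2.260 tonnes

2.260


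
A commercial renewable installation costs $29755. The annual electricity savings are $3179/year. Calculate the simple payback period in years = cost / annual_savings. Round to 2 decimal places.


Simple payback period = initial cost / annual savings
Payback = 29755 / 3179
Payback = 9.36 years

9.36


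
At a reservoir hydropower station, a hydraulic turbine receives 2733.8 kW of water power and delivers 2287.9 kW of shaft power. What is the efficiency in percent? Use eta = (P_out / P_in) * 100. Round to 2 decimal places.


Turbine efficiency = (output power / input power) * 100
eta = (2287.9 / 2733.8) * 100
eta = 83.69%

83.69


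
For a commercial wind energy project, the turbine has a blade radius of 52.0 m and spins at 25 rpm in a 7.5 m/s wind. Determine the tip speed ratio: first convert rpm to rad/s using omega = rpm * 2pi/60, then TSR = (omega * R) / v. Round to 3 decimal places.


Convert rotational speed to rad/s:
  omega = 25 * 2 * pi / 60 = 2.618 rad/s
Compute tip speed:
  v_tip = omega * R = 2.618 * 52.0 = 136.136 m/s
Tip speed ratio:
  TSR = v_tip / v_wind = 136.136 / 7.5 = 18.151

18.151


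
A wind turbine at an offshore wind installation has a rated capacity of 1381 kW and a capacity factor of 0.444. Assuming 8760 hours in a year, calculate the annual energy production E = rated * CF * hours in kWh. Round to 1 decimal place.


Annual energy = rated_kW * capacity_factor * hours_per_year
Given: P_rated = 1381 kW, CF = 0.444, hours = 8760
E = 1381 * 0.444 * 8760
E = 5371316.6 kWh

5371316.6


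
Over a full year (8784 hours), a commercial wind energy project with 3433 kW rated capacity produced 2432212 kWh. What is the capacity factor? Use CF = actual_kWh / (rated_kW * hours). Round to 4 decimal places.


Capacity factor = actual output / maximum possible output
Maximum possible = rated * hours = 3433 * 8784 = 30155472 kWh
CF = 2432212 / 30155472
CF = 0.0807

0.0807


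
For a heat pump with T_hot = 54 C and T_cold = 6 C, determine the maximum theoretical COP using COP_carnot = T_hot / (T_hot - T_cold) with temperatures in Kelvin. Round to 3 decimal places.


Convert to Kelvin:
  T_hot = 54 + 273.15 = 327.15 K
  T_cold = 6 + 273.15 = 279.15 K
Apply Carnot COP formula:
  COP = T_hot_K / (T_hot_K - T_cold_K) = 327.15 / 48.0
  COP = 6.816

6.816


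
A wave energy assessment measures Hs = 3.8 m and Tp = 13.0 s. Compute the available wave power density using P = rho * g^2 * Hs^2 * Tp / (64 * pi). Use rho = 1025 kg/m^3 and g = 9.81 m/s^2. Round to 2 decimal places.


Apply wave power formula:
  g^2 = 9.81^2 = 96.2361
  Hs^2 = 3.8^2 = 14.44
  Numerator = rho * g^2 * Hs^2 * Tp = 1025 * 96.2361 * 14.44 * 13.0 = 18517076.71
  Denominator = 64 * pi = 201.0619
  P = 18517076.71 / 201.0619 = 92096.38 W/m

92096.38


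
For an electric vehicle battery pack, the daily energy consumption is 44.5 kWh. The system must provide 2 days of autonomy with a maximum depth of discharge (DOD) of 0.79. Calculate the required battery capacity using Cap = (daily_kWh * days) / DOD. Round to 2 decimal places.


Total energy needed = daily * days = 44.5 * 2 = 89.0 kWh
Account for depth of discharge:
  Cap = total_energy / DOD = 89.0 / 0.79
  Cap = 112.66 kWh

112.66


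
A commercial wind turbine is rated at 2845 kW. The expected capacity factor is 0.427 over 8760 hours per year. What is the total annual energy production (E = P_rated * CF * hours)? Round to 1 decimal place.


Annual energy = rated_kW * capacity_factor * hours_per_year
Given: P_rated = 2845 kW, CF = 0.427, hours = 8760
E = 2845 * 0.427 * 8760
E = 10641779.4 kWh

10641779.4


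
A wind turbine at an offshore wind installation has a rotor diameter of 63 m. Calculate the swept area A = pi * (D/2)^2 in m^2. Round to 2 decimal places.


Compute the rotor radius:
  r = D / 2 = 63 / 2 = 31.5 m
Calculate swept area:
  A = pi * r^2 = pi * 31.5^2
  A = 3117.25 m^2

3117.25


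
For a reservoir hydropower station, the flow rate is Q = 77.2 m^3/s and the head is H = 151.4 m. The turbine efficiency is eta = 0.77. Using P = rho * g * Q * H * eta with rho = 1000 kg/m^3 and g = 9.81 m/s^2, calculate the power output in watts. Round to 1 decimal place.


Apply the hydropower formula P = rho * g * Q * H * eta
rho * g = 1000 * 9.81 = 9810.0
P = 9810.0 * 77.2 * 151.4 * 0.77
P = 88288249.9 W

88288249.9


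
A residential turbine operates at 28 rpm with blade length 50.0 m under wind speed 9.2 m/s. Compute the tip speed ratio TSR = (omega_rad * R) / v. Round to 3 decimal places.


Convert rotational speed to rad/s:
  omega = 28 * 2 * pi / 60 = 2.9322 rad/s
Compute tip speed:
  v_tip = omega * R = 2.9322 * 50.0 = 146.608 m/s
Tip speed ratio:
  TSR = v_tip / v_wind = 146.608 / 9.2 = 15.936

15.936


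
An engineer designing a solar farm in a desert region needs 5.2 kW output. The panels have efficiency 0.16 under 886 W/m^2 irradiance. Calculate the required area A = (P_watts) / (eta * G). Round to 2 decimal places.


Convert target power to watts: P = 5.2 * 1000 = 5200.0 W
Compute denominator: eta * G = 0.16 * 886 = 141.76
Required area A = P / (eta * G) = 5200.0 / 141.76
A = 36.68 m^2

36.68


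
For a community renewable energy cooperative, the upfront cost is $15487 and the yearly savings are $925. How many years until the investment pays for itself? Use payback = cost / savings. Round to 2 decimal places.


Simple payback period = initial cost / annual savings
Payback = 15487 / 925
Payback = 16.74 years

16.74


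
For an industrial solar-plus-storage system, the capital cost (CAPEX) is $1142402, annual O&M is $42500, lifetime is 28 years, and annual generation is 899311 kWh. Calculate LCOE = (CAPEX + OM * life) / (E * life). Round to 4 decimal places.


Total cost = CAPEX + OM * lifetime = 1142402 + 42500 * 28 = 1142402 + 1190000 = 2332402
Total generation = annual * lifetime = 899311 * 28 = 25180708 kWh
LCOE = 2332402 / 25180708
LCOE = 0.0926 $/kWh

0.0926


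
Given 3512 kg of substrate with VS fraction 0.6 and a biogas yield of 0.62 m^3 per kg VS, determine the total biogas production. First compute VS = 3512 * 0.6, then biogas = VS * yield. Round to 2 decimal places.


Compute volatile solids:
  VS = mass * VS_fraction = 3512 * 0.6 = 2107.2 kg
Calculate biogas volume:
  Biogas = VS * specific_yield = 2107.2 * 0.62
  Biogas = 1306.46 m^3

1306.46


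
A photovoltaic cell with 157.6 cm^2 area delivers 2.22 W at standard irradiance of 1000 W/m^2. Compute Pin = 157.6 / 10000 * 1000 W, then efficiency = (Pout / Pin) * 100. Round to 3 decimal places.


First compute the input power:
  Pin = area_cm2 / 10000 * G = 157.6 / 10000 * 1000 = 15.76 W
Then compute efficiency:
  Efficiency = (Pout / Pin) * 100 = (2.22 / 15.76) * 100
  Efficiency = 14.086%

14.086


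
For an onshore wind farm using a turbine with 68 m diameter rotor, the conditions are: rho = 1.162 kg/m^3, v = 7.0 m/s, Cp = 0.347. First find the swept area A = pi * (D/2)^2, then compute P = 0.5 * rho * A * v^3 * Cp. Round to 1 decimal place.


Step 1 -- Compute swept area:
  A = pi * (D/2)^2 = pi * (68/2)^2 = 3631.68 m^2
Step 2 -- Apply wind power equation:
  P = 0.5 * rho * A * v^3 * Cp
  v^3 = 7.0^3 = 343.0
  P = 0.5 * 1.162 * 3631.68 * 343.0 * 0.347
  P = 251135.1 W

251135.1


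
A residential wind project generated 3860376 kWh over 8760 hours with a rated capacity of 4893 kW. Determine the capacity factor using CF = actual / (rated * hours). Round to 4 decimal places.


Capacity factor = actual output / maximum possible output
Maximum possible = rated * hours = 4893 * 8760 = 42862680 kWh
CF = 3860376 / 42862680
CF = 0.0901

0.0901


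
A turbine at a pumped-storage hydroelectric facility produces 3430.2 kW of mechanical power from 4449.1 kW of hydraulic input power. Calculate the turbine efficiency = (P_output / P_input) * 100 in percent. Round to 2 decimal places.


Turbine efficiency = (output power / input power) * 100
eta = (3430.2 / 4449.1) * 100
eta = 77.10%

77.10


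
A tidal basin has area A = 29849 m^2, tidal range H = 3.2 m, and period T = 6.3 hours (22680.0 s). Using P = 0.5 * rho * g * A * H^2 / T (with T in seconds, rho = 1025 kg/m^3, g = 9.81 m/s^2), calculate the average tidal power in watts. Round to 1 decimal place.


Convert period to seconds: T = 6.3 * 3600 = 22680.0 s
H^2 = 3.2^2 = 10.24
P = 0.5 * rho * g * A * H^2 / T
P = 0.5 * 1025 * 9.81 * 29849 * 10.24 / 22680.0
P = 67756.3 W

67756.3


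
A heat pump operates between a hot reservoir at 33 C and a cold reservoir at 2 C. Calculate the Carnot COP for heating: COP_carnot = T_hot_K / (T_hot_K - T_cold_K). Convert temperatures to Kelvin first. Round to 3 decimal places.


Convert to Kelvin:
  T_hot = 33 + 273.15 = 306.15 K
  T_cold = 2 + 273.15 = 275.15 K
Apply Carnot COP formula:
  COP = T_hot_K / (T_hot_K - T_cold_K) = 306.15 / 31.0
  COP = 9.876

9.876


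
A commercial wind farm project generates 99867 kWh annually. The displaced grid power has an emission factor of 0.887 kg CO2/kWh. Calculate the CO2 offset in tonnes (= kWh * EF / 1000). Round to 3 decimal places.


CO2 offset in kg = generation * emission_factor
CO2 offset = 99867 * 0.887 = 88582.03 kg
Convert to tonnes:
  CO2 offset = 88582.03 / 1000 = 88.582 tonnes

88.582


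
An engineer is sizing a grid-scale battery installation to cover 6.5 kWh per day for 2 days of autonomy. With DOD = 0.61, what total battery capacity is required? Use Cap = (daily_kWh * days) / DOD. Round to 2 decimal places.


Total energy needed = daily * days = 6.5 * 2 = 13.0 kWh
Account for depth of discharge:
  Cap = total_energy / DOD = 13.0 / 0.61
  Cap = 21.31 kWh

21.31


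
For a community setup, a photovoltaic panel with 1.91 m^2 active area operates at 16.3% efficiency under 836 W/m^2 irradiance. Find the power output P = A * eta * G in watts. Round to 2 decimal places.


Use the solar power formula P = A * eta * G.
Given: A = 1.91 m^2, eta = 0.163, G = 836 W/m^2
P = 1.91 * 0.163 * 836
P = 260.27 W

260.27


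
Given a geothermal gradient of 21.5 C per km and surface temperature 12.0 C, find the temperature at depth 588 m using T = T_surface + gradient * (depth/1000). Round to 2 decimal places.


Convert depth to km: 588 / 1000 = 0.588 km
Temperature increase = gradient * depth_km = 21.5 * 0.588 = 12.64 C
Temperature at depth = T_surface + delta_T = 12.0 + 12.64
T = 24.64 C

24.64


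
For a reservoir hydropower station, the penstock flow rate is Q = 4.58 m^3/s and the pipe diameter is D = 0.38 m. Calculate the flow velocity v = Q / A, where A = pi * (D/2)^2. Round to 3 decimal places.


Compute pipe cross-sectional area:
  A = pi * (D/2)^2 = pi * (0.38/2)^2 = 0.1134 m^2
Calculate velocity:
  v = Q / A = 4.58 / 0.1134
  v = 40.384 m/s

40.384


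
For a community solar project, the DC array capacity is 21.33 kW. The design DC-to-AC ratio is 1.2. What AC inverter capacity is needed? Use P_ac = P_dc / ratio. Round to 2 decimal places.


The inverter AC capacity is determined by the DC/AC ratio.
Given: P_dc = 21.33 kW, DC/AC ratio = 1.2
P_ac = P_dc / ratio = 21.33 / 1.2
P_ac = 17.78 kW

17.78


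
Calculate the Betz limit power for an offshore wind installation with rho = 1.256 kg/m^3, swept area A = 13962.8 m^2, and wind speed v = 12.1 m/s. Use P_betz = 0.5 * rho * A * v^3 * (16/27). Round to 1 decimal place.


The Betz coefficient Cp_max = 16/27 = 0.5926
v^3 = 12.1^3 = 1771.561
P_betz = 0.5 * rho * A * v^3 * Cp_max
P_betz = 0.5 * 1.256 * 13962.8 * 1771.561 * 0.5926
P_betz = 9205438.7 W

9205438.7


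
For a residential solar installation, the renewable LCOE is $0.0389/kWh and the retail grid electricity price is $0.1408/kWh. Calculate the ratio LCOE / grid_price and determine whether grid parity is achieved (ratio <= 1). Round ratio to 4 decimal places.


Compare LCOE to grid price:
  LCOE = $0.0389/kWh, Grid price = $0.1408/kWh
  Ratio = LCOE / grid_price = 0.0389 / 0.1408 = 0.2763
  Grid parity achieved (ratio <= 1)? yes

0.2763


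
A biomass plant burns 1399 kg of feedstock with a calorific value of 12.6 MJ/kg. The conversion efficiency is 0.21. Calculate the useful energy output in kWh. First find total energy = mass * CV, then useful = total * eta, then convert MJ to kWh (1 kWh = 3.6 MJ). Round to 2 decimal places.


Total energy = mass * CV = 1399 * 12.6 = 17627.4 MJ
Useful energy = total * eta = 17627.4 * 0.21 = 3701.75 MJ
Convert to kWh: 3701.75 / 3.6
Useful energy = 1028.27 kWh

1028.27


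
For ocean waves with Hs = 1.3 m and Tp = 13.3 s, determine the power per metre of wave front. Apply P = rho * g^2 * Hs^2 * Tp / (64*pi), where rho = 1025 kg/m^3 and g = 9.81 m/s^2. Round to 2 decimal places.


Apply wave power formula:
  g^2 = 9.81^2 = 96.2361
  Hs^2 = 1.3^2 = 1.69
  Numerator = rho * g^2 * Hs^2 * Tp = 1025 * 96.2361 * 1.69 * 13.3 = 2217176.29
  Denominator = 64 * pi = 201.0619
  P = 2217176.29 / 201.0619 = 11027.33 W/m

11027.33


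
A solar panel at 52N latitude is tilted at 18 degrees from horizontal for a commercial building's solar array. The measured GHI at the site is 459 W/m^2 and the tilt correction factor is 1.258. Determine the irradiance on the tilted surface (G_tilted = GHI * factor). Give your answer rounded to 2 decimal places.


Identify the given values:
  GHI = 459 W/m^2, tilt correction factor = 1.258
Apply the formula G_tilted = GHI * factor:
  G_tilted = 459 * 1.258
  G_tilted = 577.42 W/m^2

577.42


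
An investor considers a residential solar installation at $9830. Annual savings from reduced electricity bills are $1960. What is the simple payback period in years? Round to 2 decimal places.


Simple payback period = initial cost / annual savings
Payback = 9830 / 1960
Payback = 5.02 years

5.02


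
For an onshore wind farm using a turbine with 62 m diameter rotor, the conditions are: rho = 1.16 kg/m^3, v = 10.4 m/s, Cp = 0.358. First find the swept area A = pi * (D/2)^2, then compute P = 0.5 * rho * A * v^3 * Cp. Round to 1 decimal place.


Step 1 -- Compute swept area:
  A = pi * (D/2)^2 = pi * (62/2)^2 = 3019.07 m^2
Step 2 -- Apply wind power equation:
  P = 0.5 * rho * A * v^3 * Cp
  v^3 = 10.4^3 = 1124.864
  P = 0.5 * 1.16 * 3019.07 * 1124.864 * 0.358
  P = 705154.5 W

705154.5


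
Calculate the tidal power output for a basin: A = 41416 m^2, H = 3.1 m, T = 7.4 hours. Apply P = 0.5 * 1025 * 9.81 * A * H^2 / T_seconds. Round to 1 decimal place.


Convert period to seconds: T = 7.4 * 3600 = 26640.0 s
H^2 = 3.1^2 = 9.61
P = 0.5 * rho * g * A * H^2 / T
P = 0.5 * 1025 * 9.81 * 41416 * 9.61 / 26640.0
P = 75113.9 W

75113.9


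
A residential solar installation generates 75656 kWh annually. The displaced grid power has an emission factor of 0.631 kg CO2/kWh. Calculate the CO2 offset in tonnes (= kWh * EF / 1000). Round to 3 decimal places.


CO2 offset in kg = generation * emission_factor
CO2 offset = 75656 * 0.631 = 47738.94 kg
Convert to tonnes:
  CO2 offset = 47738.94 / 1000 = 47.739 tonnes

47.739


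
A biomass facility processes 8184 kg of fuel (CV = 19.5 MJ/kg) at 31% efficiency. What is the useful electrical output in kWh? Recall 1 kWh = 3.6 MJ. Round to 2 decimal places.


Total energy = mass * CV = 8184 * 19.5 = 159588.0 MJ
Useful energy = total * eta = 159588.0 * 0.31 = 49472.28 MJ
Convert to kWh: 49472.28 / 3.6
Useful energy = 13742.30 kWh

13742.30


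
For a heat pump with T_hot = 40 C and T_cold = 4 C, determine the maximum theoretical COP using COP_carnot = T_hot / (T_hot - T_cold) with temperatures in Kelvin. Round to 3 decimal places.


Convert to Kelvin:
  T_hot = 40 + 273.15 = 313.15 K
  T_cold = 4 + 273.15 = 277.15 K
Apply Carnot COP formula:
  COP = T_hot_K / (T_hot_K - T_cold_K) = 313.15 / 36.0
  COP = 8.699

8.699


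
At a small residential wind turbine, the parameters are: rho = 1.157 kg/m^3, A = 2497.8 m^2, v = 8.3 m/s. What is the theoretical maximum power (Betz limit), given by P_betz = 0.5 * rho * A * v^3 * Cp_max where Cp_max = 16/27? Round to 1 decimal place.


The Betz coefficient Cp_max = 16/27 = 0.5926
v^3 = 8.3^3 = 571.787
P_betz = 0.5 * rho * A * v^3 * Cp_max
P_betz = 0.5 * 1.157 * 2497.8 * 571.787 * 0.5926
P_betz = 489611.4 W

489611.4


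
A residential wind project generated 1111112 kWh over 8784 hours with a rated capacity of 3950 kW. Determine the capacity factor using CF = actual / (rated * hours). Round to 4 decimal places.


Capacity factor = actual output / maximum possible output
Maximum possible = rated * hours = 3950 * 8784 = 34696800 kWh
CF = 1111112 / 34696800
CF = 0.0320

0.0320


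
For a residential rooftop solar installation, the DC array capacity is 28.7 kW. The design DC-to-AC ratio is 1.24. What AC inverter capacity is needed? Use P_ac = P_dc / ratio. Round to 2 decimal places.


The inverter AC capacity is determined by the DC/AC ratio.
Given: P_dc = 28.7 kW, DC/AC ratio = 1.24
P_ac = P_dc / ratio = 28.7 / 1.24
P_ac = 23.15 kW

23.15


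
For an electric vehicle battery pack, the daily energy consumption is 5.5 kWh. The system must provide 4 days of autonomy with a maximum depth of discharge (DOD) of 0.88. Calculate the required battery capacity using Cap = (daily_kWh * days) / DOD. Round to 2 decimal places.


Total energy needed = daily * days = 5.5 * 4 = 22.0 kWh
Account for depth of discharge:
  Cap = total_energy / DOD = 22.0 / 0.88
  Cap = 25.00 kWh

25.00


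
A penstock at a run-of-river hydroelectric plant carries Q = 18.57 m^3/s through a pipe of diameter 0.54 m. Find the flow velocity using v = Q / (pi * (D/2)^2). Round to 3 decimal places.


Compute pipe cross-sectional area:
  A = pi * (D/2)^2 = pi * (0.54/2)^2 = 0.229 m^2
Calculate velocity:
  v = Q / A = 18.57 / 0.229
  v = 81.084 m/s

81.084


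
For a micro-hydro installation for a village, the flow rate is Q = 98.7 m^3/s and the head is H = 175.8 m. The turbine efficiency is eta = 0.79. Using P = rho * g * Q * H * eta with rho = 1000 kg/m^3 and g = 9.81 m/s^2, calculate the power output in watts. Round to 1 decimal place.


Apply the hydropower formula P = rho * g * Q * H * eta
rho * g = 1000 * 9.81 = 9810.0
P = 9810.0 * 98.7 * 175.8 * 0.79
P = 134472079.9 W

134472079.9


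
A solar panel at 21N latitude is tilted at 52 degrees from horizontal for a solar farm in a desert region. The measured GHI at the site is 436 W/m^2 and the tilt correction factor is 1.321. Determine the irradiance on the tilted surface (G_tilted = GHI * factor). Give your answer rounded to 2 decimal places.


Identify the given values:
  GHI = 436 W/m^2, tilt correction factor = 1.321
Apply the formula G_tilted = GHI * factor:
  G_tilted = 436 * 1.321
  G_tilted = 575.96 W/m^2

575.96


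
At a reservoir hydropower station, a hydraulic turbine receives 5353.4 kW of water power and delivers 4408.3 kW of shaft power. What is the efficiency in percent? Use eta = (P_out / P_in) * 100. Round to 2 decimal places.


Turbine efficiency = (output power / input power) * 100
eta = (4408.3 / 5353.4) * 100
eta = 82.35%

82.35


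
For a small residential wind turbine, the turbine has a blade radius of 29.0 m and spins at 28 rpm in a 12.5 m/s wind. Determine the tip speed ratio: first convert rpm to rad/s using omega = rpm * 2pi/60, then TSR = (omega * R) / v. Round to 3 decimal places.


Convert rotational speed to rad/s:
  omega = 28 * 2 * pi / 60 = 2.9322 rad/s
Compute tip speed:
  v_tip = omega * R = 2.9322 * 29.0 = 85.032 m/s
Tip speed ratio:
  TSR = v_tip / v_wind = 85.032 / 12.5 = 6.803

6.803


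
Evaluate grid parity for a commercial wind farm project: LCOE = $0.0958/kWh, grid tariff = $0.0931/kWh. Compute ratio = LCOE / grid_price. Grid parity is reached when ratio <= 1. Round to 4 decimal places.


Compare LCOE to grid price:
  LCOE = $0.0958/kWh, Grid price = $0.0931/kWh
  Ratio = LCOE / grid_price = 0.0958 / 0.0931 = 1.0290
  Grid parity achieved (ratio <= 1)? no

1.0290


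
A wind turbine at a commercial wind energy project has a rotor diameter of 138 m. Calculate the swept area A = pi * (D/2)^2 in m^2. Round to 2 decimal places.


Compute the rotor radius:
  r = D / 2 = 138 / 2 = 69.0 m
Calculate swept area:
  A = pi * r^2 = pi * 69.0^2
  A = 14957.12 m^2

14957.12


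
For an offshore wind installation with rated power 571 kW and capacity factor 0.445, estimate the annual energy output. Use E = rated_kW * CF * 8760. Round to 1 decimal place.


Annual energy = rated_kW * capacity_factor * hours_per_year
Given: P_rated = 571 kW, CF = 0.445, hours = 8760
E = 571 * 0.445 * 8760
E = 2225872.2 kWh

2225872.2


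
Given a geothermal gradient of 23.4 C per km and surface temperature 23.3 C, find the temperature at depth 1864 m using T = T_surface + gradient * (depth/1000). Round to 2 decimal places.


Convert depth to km: 1864 / 1000 = 1.864 km
Temperature increase = gradient * depth_km = 23.4 * 1.864 = 43.62 C
Temperature at depth = T_surface + delta_T = 23.3 + 43.62
T = 66.92 C

66.92


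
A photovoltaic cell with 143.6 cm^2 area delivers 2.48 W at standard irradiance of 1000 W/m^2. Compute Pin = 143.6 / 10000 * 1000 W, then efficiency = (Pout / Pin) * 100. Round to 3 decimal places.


First compute the input power:
  Pin = area_cm2 / 10000 * G = 143.6 / 10000 * 1000 = 14.36 W
Then compute efficiency:
  Efficiency = (Pout / Pin) * 100 = (2.48 / 14.36) * 100
  Efficiency = 17.270%

17.270


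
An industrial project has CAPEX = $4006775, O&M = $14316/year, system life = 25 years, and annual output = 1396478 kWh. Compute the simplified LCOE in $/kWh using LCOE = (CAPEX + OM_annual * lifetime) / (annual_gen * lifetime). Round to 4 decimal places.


Total cost = CAPEX + OM * lifetime = 4006775 + 14316 * 25 = 4006775 + 357900 = 4364675
Total generation = annual * lifetime = 1396478 * 25 = 34911950 kWh
LCOE = 4364675 / 34911950
LCOE = 0.1250 $/kWh

0.1250


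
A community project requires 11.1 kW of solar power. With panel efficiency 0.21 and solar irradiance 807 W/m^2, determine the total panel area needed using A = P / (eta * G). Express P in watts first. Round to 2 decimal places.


Convert target power to watts: P = 11.1 * 1000 = 11100.0 W
Compute denominator: eta * G = 0.21 * 807 = 169.47
Required area A = P / (eta * G) = 11100.0 / 169.47
A = 65.50 m^2

65.50


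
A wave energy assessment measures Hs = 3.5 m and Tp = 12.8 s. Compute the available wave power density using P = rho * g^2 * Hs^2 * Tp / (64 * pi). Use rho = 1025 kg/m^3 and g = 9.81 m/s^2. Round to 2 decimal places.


Apply wave power formula:
  g^2 = 9.81^2 = 96.2361
  Hs^2 = 3.5^2 = 12.25
  Numerator = rho * g^2 * Hs^2 * Tp = 1025 * 96.2361 * 12.25 * 12.8 = 15467065.99
  Denominator = 64 * pi = 201.0619
  P = 15467065.99 / 201.0619 = 76926.88 W/m

76926.88


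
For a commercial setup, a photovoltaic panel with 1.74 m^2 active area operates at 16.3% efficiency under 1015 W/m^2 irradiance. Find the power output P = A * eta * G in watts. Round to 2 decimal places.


Use the solar power formula P = A * eta * G.
Given: A = 1.74 m^2, eta = 0.163, G = 1015 W/m^2
P = 1.74 * 0.163 * 1015
P = 287.87 W

287.87
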